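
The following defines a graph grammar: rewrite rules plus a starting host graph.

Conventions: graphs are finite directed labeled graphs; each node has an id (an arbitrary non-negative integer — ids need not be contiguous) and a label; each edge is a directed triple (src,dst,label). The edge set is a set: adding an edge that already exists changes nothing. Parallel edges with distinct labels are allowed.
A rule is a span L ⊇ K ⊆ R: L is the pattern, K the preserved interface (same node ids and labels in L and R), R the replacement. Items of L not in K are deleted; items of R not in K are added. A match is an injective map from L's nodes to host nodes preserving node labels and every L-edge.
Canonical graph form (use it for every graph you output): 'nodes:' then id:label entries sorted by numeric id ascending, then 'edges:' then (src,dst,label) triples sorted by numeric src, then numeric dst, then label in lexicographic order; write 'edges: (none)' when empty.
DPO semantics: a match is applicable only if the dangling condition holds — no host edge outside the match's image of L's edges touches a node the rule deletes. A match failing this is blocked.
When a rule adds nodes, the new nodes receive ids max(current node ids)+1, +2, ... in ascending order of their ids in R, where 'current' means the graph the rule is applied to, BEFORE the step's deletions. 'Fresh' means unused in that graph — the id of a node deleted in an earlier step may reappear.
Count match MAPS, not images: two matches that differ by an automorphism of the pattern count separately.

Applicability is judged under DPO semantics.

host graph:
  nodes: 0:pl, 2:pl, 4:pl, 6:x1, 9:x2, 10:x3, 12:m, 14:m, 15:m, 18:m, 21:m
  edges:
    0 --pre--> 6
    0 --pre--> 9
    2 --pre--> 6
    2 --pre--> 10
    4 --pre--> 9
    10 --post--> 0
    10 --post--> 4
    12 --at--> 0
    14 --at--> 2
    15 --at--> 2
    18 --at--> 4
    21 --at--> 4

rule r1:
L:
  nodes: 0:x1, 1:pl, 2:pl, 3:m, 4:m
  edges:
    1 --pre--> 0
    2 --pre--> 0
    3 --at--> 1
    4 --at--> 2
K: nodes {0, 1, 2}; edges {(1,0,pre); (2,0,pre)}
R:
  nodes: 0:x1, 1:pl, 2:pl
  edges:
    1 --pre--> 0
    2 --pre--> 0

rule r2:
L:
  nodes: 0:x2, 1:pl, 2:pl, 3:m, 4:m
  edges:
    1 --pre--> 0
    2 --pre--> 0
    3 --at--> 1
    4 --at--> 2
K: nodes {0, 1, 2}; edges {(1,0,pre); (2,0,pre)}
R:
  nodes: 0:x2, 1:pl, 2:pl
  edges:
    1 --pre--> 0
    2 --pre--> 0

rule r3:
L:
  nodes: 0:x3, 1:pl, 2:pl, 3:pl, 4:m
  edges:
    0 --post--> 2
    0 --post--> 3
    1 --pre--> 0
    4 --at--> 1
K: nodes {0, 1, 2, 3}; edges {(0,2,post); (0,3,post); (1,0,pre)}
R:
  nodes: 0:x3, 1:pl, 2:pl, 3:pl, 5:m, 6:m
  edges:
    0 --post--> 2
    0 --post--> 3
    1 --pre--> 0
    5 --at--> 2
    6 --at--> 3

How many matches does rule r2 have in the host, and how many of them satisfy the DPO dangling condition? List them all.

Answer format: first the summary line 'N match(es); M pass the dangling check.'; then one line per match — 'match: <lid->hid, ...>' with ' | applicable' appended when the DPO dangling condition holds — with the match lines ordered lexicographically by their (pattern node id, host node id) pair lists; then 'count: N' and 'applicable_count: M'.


4 match(es); 4 pass the dangling check.
match: 0->9, 1->0, 2->4, 3->12, 4->18 | applicable
match: 0->9, 1->0, 2->4, 3->12, 4->21 | applicable
match: 0->9, 1->4, 2->0, 3->18, 4->12 | applicable
match: 0->9, 1->4, 2->0, 3->21, 4->12 | applicable
count: 4
applicable_count: 4


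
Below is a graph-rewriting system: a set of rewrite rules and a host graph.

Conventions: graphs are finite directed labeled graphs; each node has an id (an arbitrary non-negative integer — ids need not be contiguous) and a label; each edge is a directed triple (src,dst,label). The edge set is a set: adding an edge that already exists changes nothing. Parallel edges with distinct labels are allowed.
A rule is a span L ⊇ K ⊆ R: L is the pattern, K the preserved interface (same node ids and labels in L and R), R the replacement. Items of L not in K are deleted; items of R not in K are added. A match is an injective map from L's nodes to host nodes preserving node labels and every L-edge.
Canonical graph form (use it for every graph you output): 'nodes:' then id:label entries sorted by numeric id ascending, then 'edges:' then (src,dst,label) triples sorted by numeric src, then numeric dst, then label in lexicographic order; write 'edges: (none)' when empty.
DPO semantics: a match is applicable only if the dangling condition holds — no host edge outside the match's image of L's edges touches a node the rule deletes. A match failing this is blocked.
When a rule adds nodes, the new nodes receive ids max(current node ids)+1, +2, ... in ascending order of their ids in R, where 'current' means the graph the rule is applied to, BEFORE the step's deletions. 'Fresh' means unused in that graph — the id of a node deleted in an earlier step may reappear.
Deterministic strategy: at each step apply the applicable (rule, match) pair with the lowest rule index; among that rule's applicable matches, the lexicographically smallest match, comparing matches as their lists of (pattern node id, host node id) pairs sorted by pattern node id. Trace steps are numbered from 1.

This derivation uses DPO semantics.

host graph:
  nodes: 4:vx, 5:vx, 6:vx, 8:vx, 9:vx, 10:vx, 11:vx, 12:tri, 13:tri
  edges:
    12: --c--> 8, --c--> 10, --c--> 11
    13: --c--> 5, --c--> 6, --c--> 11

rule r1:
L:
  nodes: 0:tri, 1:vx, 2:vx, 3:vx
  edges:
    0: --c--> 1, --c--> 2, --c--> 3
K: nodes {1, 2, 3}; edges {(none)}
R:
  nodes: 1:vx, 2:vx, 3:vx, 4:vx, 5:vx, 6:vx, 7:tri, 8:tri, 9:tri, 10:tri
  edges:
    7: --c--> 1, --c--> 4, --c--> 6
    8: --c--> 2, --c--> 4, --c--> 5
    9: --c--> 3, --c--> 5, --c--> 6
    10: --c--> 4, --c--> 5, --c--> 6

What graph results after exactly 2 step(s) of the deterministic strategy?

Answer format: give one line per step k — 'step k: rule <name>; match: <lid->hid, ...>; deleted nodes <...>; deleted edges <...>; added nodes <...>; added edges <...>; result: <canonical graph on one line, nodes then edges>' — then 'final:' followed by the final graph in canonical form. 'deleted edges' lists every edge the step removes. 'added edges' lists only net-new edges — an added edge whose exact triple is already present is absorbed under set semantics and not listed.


step 1: rule r1; match: 0->12, 1->8, 2->10, 3->11; deleted nodes 12; deleted edges (12,8,c); (12,10,c); (12,11,c); added nodes 14, 15, 16, 17, 18, 19, 20; added edges (17,8,c); (17,14,c); (17,16,c); (18,10,c); (18,14,c); (18,15,c); (19,11,c); (19,15,c); (19,16,c); (20,14,c); (20,15,c); (20,16,c); result: nodes: 4:vx, 5:vx, 6:vx, 8:vx, 9:vx, 10:vx, 11:vx, 13:tri, 14:vx, 15:vx, 16:vx, 17:tri, 18:tri, 19:tri, 20:tri edges: (13,5,c); (13,6,c); (13,11,c); (17,8,c); (17,14,c); (17,16,c); (18,10,c); (18,14,c); (18,15,c); (19,11,c); (19,15,c); (19,16,c); (20,14,c); (20,15,c); (20,16,c)
step 2: rule r1; match: 0->13, 1->5, 2->6, 3->11; deleted nodes 13; deleted edges (13,5,c); (13,6,c); (13,11,c); added nodes 21, 22, 23, 24, 25, 26, 27; added edges (24,5,c); (24,21,c); (24,23,c); (25,6,c); (25,21,c); (25,22,c); (26,11,c); (26,22,c); (26,23,c); (27,21,c); (27,22,c); (27,23,c); result: nodes: 4:vx, 5:vx, 6:vx, 8:vx, 9:vx, 10:vx, 11:vx, 14:vx, 15:vx, 16:vx, 17:tri, 18:tri, 19:tri, 20:tri, 21:vx, 22:vx, 23:vx, 24:tri, 25:tri, 26:tri, 27:tri edges: (17,8,c); (17,14,c); (17,16,c); (18,10,c); (18,14,c); (18,15,c); (19,11,c); (19,15,c); (19,16,c); (20,14,c); (20,15,c); (20,16,c); (24,5,c); (24,21,c); (24,23,c); (25,6,c); (25,21,c); (25,22,c); (26,11,c); (26,22,c); (26,23,c); (27,21,c); (27,22,c); (27,23,c)
final:
nodes: 4:vx, 5:vx, 6:vx, 8:vx, 9:vx, 10:vx, 11:vx, 14:vx, 15:vx, 16:vx, 17:tri, 18:tri, 19:tri, 20:tri, 21:vx, 22:vx, 23:vx, 24:tri, 25:tri, 26:tri, 27:tri
edges: (17,8,c); (17,14,c); (17,16,c); (18,10,c); (18,14,c); (18,15,c); (19,11,c); (19,15,c); (19,16,c); (20,14,c); (20,15,c); (20,16,c); (24,5,c); (24,21,c); (24,23,c); (25,6,c); (25,21,c); (25,22,c); (26,11,c); (26,22,c); (26,23,c); (27,21,c); (27,22,c); (27,23,c)


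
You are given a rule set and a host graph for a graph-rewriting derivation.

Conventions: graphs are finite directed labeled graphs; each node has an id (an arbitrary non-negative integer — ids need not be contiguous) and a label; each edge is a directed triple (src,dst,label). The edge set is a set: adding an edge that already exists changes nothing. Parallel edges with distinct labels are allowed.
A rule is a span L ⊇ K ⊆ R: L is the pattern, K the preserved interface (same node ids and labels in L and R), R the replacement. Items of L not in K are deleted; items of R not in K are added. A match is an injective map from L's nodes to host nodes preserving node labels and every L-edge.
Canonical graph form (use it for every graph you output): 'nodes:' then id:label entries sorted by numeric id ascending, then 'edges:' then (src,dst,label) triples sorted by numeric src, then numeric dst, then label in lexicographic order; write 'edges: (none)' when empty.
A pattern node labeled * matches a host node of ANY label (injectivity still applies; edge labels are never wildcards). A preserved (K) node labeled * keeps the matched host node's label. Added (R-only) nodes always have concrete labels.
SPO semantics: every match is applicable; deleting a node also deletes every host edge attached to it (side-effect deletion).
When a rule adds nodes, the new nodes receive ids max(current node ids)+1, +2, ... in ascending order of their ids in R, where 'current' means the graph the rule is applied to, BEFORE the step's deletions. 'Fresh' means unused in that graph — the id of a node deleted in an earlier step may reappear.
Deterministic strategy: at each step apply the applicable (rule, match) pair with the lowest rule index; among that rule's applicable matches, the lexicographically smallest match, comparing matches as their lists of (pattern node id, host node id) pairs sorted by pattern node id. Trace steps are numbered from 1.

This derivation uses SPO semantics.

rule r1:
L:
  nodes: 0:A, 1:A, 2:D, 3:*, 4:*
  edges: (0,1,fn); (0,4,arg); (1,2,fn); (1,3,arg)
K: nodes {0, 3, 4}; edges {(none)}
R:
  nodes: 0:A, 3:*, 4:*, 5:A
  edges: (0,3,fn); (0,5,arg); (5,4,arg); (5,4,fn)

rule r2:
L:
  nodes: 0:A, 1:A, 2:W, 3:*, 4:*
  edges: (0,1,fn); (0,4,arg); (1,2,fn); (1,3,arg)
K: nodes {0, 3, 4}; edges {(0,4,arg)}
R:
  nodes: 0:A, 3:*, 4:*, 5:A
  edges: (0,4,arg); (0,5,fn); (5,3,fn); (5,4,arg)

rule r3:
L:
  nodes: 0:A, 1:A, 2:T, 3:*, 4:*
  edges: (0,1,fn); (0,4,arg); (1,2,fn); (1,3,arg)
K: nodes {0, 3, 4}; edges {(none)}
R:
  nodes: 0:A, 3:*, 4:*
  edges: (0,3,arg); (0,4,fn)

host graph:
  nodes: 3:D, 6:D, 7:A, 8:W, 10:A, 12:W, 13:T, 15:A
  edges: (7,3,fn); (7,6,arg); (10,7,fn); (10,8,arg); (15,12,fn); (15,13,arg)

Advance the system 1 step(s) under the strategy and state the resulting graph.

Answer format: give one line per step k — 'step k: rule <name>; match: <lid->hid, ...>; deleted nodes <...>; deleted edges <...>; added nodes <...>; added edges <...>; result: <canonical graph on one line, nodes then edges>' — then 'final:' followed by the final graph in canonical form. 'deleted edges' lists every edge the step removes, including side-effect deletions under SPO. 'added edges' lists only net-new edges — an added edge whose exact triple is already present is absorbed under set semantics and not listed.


step 1: rule r1; match: 0->10, 1->7, 2->3, 3->6, 4->8; deleted nodes 3, 7; deleted edges (7,3,fn); (7,6,arg); (10,7,fn); (10,8,arg); added nodes 16; added edges (10,6,fn); (10,16,arg); (16,8,arg); (16,8,fn); result: nodes: 6:D, 8:W, 10:A, 12:W, 13:T, 15:A, 16:A edges: (10,6,fn); (10,16,arg); (15,12,fn); (15,13,arg); (16,8,arg); (16,8,fn)
final:
nodes: 6:D, 8:W, 10:A, 12:W, 13:T, 15:A, 16:A
edges: (10,6,fn); (10,16,arg); (15,12,fn); (15,13,arg); (16,8,arg); (16,8,fn)


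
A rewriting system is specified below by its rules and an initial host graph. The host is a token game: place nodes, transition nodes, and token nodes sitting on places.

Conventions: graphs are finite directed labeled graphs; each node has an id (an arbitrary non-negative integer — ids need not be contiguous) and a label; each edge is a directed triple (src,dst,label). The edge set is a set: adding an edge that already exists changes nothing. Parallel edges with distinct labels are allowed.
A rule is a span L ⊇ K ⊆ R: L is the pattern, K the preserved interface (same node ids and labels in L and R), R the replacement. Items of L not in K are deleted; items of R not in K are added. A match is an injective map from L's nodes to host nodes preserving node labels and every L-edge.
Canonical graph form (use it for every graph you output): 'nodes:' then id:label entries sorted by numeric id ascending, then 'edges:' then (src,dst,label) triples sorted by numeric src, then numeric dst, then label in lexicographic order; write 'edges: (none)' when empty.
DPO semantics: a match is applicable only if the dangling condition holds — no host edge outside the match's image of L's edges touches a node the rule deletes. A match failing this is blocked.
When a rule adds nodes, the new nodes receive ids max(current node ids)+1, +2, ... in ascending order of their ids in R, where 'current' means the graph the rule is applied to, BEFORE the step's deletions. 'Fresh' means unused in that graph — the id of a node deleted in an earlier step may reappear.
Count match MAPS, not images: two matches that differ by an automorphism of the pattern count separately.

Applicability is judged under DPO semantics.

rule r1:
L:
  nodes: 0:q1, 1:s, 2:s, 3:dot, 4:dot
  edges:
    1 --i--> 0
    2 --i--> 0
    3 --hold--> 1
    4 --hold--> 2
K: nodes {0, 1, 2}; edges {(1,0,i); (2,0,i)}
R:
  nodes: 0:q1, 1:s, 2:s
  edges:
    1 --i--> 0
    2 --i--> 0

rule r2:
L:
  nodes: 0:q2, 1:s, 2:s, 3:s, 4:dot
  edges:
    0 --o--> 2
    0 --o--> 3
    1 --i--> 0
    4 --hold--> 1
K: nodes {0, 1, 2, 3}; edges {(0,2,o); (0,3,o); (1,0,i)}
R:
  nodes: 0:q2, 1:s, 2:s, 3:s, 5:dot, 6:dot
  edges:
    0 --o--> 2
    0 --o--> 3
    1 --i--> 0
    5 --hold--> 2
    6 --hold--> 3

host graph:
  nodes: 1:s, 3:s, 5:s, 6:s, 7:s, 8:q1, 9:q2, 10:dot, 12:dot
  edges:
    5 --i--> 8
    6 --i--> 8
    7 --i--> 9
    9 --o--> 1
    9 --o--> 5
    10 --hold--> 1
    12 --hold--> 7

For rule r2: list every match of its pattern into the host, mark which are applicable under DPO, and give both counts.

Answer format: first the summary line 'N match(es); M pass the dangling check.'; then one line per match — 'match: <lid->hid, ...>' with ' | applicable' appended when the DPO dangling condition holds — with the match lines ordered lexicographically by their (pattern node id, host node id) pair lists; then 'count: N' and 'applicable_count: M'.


2 match(es); 2 pass the dangling check.
match: 0->9, 1->7, 2->1, 3->5, 4->12 | applicable
match: 0->9, 1->7, 2->5, 3->1, 4->12 | applicable
count: 2
applicable_count: 2


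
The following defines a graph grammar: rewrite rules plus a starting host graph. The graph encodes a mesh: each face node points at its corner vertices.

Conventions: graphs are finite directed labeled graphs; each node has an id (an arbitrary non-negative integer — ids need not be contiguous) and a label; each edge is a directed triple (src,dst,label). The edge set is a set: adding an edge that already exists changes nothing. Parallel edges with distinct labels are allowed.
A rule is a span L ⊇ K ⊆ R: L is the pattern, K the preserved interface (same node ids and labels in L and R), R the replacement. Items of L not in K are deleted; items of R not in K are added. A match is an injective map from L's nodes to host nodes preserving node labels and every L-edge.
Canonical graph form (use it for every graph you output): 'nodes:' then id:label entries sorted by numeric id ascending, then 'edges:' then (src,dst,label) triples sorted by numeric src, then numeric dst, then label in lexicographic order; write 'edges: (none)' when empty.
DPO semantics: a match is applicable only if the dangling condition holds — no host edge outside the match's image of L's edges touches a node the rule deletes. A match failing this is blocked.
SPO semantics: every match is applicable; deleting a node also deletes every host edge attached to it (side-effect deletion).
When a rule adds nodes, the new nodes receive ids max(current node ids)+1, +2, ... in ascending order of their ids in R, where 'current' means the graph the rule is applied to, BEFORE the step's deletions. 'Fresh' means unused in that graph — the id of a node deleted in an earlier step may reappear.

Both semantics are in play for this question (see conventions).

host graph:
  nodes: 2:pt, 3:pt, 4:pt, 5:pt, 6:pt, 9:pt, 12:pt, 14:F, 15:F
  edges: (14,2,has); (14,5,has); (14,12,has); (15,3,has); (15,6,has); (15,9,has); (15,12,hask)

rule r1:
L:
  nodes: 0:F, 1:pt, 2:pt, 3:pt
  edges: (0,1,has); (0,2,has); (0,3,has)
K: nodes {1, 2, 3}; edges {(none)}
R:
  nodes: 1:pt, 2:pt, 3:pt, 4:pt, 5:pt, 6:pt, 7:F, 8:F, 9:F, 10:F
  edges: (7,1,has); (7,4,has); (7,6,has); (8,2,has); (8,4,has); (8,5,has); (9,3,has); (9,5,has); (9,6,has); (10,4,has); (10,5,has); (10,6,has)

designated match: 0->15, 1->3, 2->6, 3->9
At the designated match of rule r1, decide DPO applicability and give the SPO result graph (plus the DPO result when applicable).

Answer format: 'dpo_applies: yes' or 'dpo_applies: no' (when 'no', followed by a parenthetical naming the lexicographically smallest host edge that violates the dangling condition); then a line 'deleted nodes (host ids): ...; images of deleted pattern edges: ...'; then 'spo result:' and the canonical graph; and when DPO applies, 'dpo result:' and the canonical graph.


dpo_applies: no
(the rule deletes node 15, which keeps host edge (15,12,hask) outside the match image — the dangling condition fails, DPO blocks; SPO proceeds and side-deletes such edges)
deleted nodes (host ids): 15; images of deleted pattern edges: (15,3,has); (15,6,has); (15,9,has)
spo result:
nodes: 2:pt, 3:pt, 4:pt, 5:pt, 6:pt, 9:pt, 12:pt, 14:F, 16:pt, 17:pt, 18:pt, 19:F, 20:F, 21:F, 22:F
edges: (14,2,has); (14,5,has); (14,12,has); (19,3,has); (19,16,has); (19,18,has); (20,6,has); (20,16,has); (20,17,has); (21,9,has); (21,17,has); (21,18,has); (22,16,has); (22,17,has); (22,18,has)


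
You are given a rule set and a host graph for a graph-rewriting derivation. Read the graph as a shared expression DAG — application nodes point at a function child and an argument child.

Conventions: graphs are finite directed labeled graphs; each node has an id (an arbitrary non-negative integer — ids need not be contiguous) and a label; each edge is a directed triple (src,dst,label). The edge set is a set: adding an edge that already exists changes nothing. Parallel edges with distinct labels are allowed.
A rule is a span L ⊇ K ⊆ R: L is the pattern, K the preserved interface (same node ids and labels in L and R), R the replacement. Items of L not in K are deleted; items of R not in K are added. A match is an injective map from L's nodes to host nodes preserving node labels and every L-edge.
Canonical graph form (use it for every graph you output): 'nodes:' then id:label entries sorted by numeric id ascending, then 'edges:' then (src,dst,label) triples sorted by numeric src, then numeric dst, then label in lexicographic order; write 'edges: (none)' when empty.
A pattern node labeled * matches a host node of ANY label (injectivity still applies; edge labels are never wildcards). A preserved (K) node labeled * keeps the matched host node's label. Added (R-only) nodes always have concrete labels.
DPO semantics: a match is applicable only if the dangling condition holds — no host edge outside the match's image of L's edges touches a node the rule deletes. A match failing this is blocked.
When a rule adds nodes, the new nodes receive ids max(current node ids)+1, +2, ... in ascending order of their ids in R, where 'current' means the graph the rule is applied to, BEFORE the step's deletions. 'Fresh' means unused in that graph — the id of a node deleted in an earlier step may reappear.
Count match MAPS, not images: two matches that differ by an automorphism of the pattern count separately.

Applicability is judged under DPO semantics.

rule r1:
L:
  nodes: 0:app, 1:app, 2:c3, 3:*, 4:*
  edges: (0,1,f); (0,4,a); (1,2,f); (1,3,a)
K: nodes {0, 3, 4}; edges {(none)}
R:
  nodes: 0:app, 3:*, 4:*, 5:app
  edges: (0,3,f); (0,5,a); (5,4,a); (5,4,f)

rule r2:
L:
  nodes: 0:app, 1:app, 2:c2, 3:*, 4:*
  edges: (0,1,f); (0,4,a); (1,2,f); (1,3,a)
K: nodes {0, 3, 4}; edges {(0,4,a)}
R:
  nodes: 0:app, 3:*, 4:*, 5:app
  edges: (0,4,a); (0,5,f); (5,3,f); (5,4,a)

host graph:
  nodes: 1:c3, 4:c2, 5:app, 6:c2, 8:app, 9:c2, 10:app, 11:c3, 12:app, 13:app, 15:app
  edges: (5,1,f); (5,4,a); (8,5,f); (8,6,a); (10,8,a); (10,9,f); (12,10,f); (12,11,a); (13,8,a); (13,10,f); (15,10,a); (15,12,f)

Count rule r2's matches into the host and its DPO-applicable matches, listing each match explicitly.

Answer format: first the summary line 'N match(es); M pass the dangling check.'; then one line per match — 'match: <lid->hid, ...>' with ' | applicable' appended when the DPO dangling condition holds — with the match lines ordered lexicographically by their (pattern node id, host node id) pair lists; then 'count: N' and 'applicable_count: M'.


1 match(es); 0 pass the dangling check.
match: 0->12, 1->10, 2->9, 3->8, 4->11
count: 1
applicable_count: 0


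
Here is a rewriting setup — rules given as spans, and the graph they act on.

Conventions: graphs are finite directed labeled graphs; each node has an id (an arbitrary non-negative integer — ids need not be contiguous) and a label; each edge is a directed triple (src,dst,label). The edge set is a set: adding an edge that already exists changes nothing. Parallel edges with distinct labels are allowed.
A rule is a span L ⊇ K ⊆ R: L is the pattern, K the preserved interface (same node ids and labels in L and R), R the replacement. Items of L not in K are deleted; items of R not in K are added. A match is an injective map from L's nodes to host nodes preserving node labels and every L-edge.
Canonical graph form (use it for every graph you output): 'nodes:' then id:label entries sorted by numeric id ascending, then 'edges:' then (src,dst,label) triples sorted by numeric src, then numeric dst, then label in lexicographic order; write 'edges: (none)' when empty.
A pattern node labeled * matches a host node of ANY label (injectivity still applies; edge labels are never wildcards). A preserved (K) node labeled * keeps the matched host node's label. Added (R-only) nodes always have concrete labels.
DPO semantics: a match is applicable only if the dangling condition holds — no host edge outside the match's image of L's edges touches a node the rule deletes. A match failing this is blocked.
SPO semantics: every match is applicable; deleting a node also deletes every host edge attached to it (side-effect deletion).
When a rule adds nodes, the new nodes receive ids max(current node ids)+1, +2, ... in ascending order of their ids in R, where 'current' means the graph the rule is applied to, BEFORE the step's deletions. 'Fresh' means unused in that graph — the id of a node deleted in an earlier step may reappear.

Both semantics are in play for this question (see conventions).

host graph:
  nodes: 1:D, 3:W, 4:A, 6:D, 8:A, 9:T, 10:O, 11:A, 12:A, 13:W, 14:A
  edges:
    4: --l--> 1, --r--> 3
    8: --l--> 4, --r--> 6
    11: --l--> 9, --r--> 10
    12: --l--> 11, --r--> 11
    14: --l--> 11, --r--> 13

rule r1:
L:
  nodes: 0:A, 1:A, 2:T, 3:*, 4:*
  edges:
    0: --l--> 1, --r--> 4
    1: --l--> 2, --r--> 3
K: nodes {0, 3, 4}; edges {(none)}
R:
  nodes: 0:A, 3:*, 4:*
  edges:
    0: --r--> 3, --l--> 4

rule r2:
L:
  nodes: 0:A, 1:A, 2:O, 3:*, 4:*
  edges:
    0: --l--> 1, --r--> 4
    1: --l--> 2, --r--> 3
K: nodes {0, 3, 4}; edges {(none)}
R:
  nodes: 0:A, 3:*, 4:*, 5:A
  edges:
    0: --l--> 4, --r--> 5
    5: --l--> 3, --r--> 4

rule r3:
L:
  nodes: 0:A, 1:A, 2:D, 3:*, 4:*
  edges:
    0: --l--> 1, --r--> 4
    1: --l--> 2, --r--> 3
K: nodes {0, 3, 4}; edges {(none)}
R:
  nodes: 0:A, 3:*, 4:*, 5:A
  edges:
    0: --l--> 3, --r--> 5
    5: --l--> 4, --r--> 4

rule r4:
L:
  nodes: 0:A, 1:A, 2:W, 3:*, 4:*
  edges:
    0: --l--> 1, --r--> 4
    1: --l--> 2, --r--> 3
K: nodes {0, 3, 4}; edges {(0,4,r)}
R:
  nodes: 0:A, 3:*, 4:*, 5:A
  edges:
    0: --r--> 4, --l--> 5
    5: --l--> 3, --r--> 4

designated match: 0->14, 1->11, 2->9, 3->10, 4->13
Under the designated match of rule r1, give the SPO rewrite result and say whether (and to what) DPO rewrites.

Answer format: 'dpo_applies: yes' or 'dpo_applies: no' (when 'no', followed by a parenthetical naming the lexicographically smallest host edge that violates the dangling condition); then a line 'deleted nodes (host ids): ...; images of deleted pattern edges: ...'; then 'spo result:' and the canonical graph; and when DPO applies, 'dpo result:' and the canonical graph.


dpo_applies: no
(the rule deletes node 11, which keeps host edge (12,11,l) outside the match image — the dangling condition fails, DPO blocks; SPO proceeds and side-deletes such edges)
deleted nodes (host ids): 9, 11; images of deleted pattern edges: (11,9,l); (11,10,r); (14,11,l); (14,13,r)
spo result:
nodes: 1:D, 3:W, 4:A, 6:D, 8:A, 10:O, 12:A, 13:W, 14:A
edges: (4,1,l); (4,3,r); (8,4,l); (8,6,r); (14,10,r); (14,13,l)


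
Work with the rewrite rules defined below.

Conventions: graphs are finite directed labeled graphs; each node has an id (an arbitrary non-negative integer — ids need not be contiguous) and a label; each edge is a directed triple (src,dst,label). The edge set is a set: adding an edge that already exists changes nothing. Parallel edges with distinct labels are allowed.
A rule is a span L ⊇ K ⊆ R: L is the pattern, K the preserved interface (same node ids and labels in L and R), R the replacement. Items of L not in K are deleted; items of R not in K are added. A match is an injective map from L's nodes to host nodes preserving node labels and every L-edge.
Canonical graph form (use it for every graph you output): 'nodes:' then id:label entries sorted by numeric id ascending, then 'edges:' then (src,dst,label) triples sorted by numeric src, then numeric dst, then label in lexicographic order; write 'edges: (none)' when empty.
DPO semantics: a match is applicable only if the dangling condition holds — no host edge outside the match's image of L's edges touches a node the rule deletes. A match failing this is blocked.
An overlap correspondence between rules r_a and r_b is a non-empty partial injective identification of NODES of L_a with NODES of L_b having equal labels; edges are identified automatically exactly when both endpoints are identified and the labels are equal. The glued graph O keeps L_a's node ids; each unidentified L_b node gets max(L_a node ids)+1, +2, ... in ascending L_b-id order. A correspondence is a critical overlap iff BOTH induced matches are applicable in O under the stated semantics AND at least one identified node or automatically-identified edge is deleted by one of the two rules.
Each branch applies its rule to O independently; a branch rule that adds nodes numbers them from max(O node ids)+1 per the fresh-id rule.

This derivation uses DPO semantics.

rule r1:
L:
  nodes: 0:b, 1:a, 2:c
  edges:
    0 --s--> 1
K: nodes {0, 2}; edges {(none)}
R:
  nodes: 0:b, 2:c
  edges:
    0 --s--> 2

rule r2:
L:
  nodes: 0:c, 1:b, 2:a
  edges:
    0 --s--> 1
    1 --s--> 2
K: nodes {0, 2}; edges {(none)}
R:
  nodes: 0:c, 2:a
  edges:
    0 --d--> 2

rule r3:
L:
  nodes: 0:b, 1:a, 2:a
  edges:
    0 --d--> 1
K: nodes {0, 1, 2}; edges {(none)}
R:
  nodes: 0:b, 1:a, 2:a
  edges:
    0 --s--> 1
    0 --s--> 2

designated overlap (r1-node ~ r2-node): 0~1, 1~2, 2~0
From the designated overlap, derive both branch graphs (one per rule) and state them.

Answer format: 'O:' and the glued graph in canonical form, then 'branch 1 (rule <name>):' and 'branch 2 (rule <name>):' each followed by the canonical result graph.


O:
nodes: 0:b, 1:a, 2:c
edges: (0,1,s); (2,0,s)
branch 1 (rule r1):
nodes: 0:b, 2:c
edges: (0,2,s); (2,0,s)
branch 2 (rule r2):
nodes: 1:a, 2:c
edges: (2,1,d)


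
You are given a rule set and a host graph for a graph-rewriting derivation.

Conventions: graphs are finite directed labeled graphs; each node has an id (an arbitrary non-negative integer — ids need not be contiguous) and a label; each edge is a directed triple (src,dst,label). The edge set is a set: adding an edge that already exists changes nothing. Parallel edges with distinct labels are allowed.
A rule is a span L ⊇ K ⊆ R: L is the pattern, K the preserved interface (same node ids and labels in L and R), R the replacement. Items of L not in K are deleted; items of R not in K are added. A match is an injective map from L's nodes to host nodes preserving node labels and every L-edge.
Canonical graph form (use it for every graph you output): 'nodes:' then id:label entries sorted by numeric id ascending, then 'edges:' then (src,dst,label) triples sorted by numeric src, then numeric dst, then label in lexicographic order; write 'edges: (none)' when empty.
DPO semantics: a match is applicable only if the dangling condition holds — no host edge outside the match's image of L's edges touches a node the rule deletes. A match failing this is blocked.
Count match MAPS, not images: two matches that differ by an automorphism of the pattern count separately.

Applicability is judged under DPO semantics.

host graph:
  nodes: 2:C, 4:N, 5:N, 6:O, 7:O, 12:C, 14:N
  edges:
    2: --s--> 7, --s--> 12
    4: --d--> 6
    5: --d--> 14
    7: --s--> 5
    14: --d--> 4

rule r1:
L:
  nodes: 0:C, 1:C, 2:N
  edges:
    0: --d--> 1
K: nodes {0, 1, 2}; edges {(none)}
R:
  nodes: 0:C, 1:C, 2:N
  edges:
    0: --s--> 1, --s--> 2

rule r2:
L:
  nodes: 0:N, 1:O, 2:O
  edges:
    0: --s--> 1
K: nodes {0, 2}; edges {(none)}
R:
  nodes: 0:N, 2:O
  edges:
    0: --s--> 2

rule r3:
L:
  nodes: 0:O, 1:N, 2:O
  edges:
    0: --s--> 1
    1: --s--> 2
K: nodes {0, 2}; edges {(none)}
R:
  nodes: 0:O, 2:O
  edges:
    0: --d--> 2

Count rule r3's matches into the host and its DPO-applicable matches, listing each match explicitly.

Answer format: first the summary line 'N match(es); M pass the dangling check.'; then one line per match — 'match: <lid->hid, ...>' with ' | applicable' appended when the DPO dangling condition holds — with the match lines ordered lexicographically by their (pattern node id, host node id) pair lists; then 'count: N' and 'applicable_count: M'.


0 match(es); 0 pass the dangling check.
count: 0
applicable_count: 0


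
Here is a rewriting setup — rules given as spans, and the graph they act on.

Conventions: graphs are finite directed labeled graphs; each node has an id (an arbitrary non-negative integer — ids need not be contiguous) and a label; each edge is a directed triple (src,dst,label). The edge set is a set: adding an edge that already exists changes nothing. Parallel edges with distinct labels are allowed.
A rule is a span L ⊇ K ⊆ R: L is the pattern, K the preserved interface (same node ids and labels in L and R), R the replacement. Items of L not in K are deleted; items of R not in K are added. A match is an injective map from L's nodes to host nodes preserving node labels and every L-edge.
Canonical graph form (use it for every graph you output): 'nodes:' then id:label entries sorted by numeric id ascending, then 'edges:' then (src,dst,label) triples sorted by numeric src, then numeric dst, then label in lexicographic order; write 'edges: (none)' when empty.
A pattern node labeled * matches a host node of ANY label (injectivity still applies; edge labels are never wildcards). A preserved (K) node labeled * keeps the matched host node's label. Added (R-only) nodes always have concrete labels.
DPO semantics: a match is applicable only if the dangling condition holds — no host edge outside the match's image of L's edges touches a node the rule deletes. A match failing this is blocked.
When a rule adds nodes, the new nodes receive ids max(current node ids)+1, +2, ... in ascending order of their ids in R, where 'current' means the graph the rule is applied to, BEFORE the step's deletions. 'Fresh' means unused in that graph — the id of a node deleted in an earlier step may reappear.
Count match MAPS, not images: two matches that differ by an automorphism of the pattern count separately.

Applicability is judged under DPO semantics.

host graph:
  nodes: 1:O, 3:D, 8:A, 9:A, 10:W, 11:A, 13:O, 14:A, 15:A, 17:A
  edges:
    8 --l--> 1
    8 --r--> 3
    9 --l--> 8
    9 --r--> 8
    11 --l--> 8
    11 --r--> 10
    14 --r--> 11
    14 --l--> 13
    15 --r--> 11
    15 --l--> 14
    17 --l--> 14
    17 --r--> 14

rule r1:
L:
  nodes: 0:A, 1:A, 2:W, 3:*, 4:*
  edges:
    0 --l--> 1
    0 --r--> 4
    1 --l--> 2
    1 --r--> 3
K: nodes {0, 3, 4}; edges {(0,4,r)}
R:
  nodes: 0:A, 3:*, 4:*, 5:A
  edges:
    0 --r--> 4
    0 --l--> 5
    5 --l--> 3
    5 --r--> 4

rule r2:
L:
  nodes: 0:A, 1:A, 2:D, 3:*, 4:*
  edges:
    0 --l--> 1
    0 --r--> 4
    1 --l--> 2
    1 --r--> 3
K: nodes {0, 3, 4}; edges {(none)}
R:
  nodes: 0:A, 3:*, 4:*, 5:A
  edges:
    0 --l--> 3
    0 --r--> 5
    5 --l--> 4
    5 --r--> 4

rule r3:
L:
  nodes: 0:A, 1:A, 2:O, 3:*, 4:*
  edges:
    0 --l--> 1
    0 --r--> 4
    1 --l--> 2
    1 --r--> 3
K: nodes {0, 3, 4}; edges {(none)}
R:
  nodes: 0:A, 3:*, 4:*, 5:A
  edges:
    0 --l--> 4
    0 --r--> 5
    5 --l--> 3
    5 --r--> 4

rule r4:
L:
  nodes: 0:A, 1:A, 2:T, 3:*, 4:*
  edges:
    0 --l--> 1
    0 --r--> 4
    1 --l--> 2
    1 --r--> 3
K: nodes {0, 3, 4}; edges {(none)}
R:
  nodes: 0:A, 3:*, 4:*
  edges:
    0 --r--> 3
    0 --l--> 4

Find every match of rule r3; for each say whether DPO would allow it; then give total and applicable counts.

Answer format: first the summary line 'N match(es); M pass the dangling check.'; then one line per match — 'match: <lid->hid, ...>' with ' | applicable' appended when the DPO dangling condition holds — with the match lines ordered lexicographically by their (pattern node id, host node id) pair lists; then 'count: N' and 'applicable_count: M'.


1 match(es); 0 pass the dangling check.
match: 0->11, 1->8, 2->1, 3->3, 4->10
count: 1
applicable_count: 0


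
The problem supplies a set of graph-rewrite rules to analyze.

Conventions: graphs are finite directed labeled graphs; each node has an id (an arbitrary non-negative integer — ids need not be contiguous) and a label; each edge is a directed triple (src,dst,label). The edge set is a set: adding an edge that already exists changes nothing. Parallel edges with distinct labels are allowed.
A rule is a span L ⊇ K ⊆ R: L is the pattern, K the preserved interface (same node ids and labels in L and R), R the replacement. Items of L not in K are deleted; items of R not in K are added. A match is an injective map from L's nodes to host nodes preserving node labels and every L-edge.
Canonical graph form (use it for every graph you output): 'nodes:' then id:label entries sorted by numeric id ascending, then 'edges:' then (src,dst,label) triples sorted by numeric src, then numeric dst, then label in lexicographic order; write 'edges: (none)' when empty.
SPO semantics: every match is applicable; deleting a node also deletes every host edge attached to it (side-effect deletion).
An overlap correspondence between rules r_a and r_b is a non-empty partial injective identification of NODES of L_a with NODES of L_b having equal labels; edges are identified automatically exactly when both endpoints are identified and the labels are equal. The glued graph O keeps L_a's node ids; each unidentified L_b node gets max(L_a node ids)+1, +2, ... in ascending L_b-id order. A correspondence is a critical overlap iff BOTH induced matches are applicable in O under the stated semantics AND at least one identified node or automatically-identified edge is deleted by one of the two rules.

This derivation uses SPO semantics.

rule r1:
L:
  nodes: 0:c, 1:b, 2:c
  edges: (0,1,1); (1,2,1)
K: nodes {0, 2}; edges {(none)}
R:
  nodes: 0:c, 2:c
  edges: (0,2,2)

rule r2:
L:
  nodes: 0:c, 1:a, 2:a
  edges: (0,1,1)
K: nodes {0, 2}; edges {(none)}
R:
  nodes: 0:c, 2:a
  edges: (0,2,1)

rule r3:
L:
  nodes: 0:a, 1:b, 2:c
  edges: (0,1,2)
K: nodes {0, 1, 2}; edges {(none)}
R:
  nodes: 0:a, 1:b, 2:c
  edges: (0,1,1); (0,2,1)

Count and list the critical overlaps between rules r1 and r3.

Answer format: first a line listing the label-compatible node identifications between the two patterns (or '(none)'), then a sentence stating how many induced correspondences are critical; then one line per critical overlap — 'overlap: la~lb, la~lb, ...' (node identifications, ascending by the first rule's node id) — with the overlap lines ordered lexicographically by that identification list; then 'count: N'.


label-compatible node identifications between L(r1) and L(r3): 0~2, 1~1, 2~2
3 of the induced correspondences are critical overlaps of r1 and r3.
overlap: 0~2, 1~1
overlap: 1~1
overlap: 1~1, 2~2
count: 3


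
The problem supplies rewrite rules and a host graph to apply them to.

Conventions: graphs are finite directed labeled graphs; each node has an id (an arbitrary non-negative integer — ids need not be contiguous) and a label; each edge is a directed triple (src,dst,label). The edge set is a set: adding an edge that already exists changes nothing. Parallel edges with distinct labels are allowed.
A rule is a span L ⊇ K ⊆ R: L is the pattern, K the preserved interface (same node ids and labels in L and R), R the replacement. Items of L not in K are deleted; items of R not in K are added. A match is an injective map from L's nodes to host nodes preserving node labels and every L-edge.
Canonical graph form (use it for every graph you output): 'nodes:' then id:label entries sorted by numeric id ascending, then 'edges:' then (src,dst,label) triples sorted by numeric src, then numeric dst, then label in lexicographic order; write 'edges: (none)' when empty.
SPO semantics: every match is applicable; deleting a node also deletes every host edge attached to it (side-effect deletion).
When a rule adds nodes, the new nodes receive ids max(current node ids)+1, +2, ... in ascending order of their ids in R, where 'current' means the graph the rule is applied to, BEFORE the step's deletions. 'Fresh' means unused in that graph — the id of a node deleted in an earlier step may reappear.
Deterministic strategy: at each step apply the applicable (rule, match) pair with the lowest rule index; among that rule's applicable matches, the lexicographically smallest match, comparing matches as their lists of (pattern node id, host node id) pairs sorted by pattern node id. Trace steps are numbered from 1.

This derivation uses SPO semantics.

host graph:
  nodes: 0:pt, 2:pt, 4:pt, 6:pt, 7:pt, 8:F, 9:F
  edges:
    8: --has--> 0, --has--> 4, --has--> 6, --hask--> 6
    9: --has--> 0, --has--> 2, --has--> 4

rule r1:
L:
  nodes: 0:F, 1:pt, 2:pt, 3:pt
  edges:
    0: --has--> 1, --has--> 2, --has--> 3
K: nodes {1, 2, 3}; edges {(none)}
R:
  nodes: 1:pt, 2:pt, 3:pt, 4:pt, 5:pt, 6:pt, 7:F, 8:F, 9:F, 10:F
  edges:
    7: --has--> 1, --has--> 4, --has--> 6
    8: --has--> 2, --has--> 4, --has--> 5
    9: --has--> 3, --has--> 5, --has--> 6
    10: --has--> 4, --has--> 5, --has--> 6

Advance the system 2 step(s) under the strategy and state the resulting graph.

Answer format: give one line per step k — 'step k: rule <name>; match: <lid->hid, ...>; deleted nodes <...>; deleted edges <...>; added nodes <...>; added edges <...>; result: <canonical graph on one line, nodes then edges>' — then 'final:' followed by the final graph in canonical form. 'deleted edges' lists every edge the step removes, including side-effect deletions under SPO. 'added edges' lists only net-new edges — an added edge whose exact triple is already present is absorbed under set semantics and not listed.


step 1: rule r1; match: 0->8, 1->0, 2->4, 3->6; deleted nodes 8; deleted edges (8,0,has); (8,4,has); (8,6,has); (8,6,hask); added nodes 10, 11, 12, 13, 14, 15, 16; added edges (13,0,has); (13,10,has); (13,12,has); (14,4,has); (14,10,has); (14,11,has); (15,6,has); (15,11,has); (15,12,has); (16,10,has); (16,11,has); (16,12,has); result: nodes: 0:pt, 2:pt, 4:pt, 6:pt, 7:pt, 9:F, 10:pt, 11:pt, 12:pt, 13:F, 14:F, 15:F, 16:F edges: (9,0,has); (9,2,has); (9,4,has); (13,0,has); (13,10,has); (13,12,has); (14,4,has); (14,10,has); (14,11,has); (15,6,has); (15,11,has); (15,12,has); (16,10,has); (16,11,has); (16,12,has)
step 2: rule r1; match: 0->9, 1->0, 2->2, 3->4; deleted nodes 9; deleted edges (9,0,has); (9,2,has); (9,4,has); added nodes 17, 18, 19, 20, 21, 22, 23; added edges (20,0,has); (20,17,has); (20,19,has); (21,2,has); (21,17,has); (21,18,has); (22,4,has); (22,18,has); (22,19,has); (23,17,has); (23,18,has); (23,19,has); result: nodes: 0:pt, 2:pt, 4:pt, 6:pt, 7:pt, 10:pt, 11:pt, 12:pt, 13:F, 14:F, 15:F, 16:F, 17:pt, 18:pt, 19:pt, 20:F, 21:F, 22:F, 23:F edges: (13,0,has); (13,10,has); (13,12,has); (14,4,has); (14,10,has); (14,11,has); (15,6,has); (15,11,has); (15,12,has); (16,10,has); (16,11,has); (16,12,has); (20,0,has); (20,17,has); (20,19,has); (21,2,has); (21,17,has); (21,18,has); (22,4,has); (22,18,has); (22,19,has); (23,17,has); (23,18,has); (23,19,has)
final:
nodes: 0:pt, 2:pt, 4:pt, 6:pt, 7:pt, 10:pt, 11:pt, 12:pt, 13:F, 14:F, 15:F, 16:F, 17:pt, 18:pt, 19:pt, 20:F, 21:F, 22:F, 23:F
edges: (13,0,has); (13,10,has); (13,12,has); (14,4,has); (14,10,has); (14,11,has); (15,6,has); (15,11,has); (15,12,has); (16,10,has); (16,11,has); (16,12,has); (20,0,has); (20,17,has); (20,19,has); (21,2,has); (21,17,has); (21,18,has); (22,4,has); (22,18,has); (22,19,has); (23,17,has); (23,18,has); (23,19,has)
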